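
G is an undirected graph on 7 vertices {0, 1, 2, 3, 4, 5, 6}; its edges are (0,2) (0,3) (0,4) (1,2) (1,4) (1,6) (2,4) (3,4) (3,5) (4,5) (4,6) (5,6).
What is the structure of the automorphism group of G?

Vertex 4 is the unique vertex of degree 6; the remaining 6 vertices each have degree 3 and induce a cycle, so G is the wheel on 7 vertices with hub 4. Every automorphism fixes the hub and acts on the rim 6-cycle, so Aut(G) ≅ Aut(C_6) = D_6 of order 12.

the dihedral group of order 12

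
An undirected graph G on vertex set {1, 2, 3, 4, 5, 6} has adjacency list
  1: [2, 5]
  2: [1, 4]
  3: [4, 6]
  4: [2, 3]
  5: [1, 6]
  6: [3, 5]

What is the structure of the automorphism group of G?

D_6

G is 2-regular and connected on 6 vertices, i.e. the cycle C_6. C_6 has 6 rotations and 6 reflections, so Aut(C_6) ≅ D_6 of order 12.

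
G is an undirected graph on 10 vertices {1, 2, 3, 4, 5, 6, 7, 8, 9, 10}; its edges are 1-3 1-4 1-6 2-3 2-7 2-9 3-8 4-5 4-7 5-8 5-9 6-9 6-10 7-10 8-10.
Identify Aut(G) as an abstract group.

the symmetric group S_5

G is 3-regular on 10 vertices with no triangles and no 4-cycles (girth 5): this is the Petersen graph. Viewing the Petersen graph as the Kneser graph K(5,2) — vertices are 2-subsets of {1,…,5}, edges join disjoint pairs — its automorphisms are exactly the permutations of the 5-element set, so Aut ≅ S_5 of order 120.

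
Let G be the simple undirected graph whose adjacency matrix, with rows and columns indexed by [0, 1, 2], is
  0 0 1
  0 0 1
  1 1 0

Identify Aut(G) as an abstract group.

the cyclic group of order 2

The degree sequence is [1, 1, 2]; the two degree-1 vertices 0 and 1 are the ends of a path, so G = P_3. The only nontrivial automorphism of a path is the end-to-end reflection, so Aut(G) ≅ Z_2.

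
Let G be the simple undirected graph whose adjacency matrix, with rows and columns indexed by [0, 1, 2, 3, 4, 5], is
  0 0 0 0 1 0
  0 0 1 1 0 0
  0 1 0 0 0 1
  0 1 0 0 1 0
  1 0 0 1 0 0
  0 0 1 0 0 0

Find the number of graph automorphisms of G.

2

The degree sequence is [1, 2, 2, 2, 2, 1]; the two degree-1 vertices 0 and 5 are the ends of a path, so G = P_6. A path has exactly one nontrivial symmetry — reversal — giving Aut(G) of order 2.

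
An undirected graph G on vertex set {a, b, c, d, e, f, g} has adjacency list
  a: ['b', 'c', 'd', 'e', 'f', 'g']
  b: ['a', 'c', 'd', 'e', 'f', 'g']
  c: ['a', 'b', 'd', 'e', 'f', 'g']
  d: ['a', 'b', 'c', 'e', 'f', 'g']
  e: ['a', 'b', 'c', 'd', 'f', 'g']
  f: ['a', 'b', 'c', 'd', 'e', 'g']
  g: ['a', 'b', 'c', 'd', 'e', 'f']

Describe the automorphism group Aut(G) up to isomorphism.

the symmetric group on 7 letters

All 7 vertices are pairwise adjacent: G = K_7. Any permutation of the 7 vertices preserves K_7, so Aut(K_7) = S_7 of order 7! = 5040.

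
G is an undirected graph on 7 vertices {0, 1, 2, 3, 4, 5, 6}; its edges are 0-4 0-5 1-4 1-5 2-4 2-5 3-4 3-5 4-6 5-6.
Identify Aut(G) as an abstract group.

S_2 × S_5

The vertices split by degree into {4, 5} (degree 5) and {0, 1, 2, 3, 6} (degree 2); every edge runs between the two parts, so G is the complete bipartite graph K_{2,5}. The parts have unequal sizes, so no automorphism swaps them; each part is permuted independently, giving S_2 × S_5 of order 2!·5! = 240.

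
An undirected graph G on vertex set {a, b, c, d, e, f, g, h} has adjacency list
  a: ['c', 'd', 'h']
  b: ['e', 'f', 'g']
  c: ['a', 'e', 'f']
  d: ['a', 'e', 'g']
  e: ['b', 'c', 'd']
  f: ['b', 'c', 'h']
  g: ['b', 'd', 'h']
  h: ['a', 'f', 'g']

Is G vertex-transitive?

Yes

G is 3-regular and bipartite on 2^3 = 8 vertices with girth 4; it is the hypercube graph Q_3. Aut(Q_3) consists of the signed permutations of the 3 coordinate axes: 3! permutations times 2^3 sign flips, so |Aut| = 2^3·3! = 48. Under this action every vertex can be carried to every other, so G is vertex-transitive.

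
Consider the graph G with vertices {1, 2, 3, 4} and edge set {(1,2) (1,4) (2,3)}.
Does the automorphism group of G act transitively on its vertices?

Automorphisms preserve degree, but G has vertices of degree 1 and vertices of degree 2; no automorphism maps one to the other, so G is not vertex-transitive.

No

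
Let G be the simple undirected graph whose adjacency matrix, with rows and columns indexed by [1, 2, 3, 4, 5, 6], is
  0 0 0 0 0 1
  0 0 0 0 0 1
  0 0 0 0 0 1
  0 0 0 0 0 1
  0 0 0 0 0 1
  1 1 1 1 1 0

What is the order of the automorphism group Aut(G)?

Vertex 6 has degree 5 and every other vertex has degree 1, so G is the star K_{1,5} with centre 6. The 5 leaves are pairwise interchangeable while the centre is fixed, giving Aut(G) = S_5.

120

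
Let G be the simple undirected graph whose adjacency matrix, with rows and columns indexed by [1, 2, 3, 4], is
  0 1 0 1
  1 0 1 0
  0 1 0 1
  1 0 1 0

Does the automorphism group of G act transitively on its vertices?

Yes

G is 2-regular and bipartite on 2^2 = 4 vertices with girth 4; it is the hypercube graph Q_2. Aut(Q_2) consists of the signed permutations of the 2 coordinate axes: 2! permutations times 2^2 sign flips, so |Aut| = 2^2·2! = 8. This group acts transitively on the 4 vertices.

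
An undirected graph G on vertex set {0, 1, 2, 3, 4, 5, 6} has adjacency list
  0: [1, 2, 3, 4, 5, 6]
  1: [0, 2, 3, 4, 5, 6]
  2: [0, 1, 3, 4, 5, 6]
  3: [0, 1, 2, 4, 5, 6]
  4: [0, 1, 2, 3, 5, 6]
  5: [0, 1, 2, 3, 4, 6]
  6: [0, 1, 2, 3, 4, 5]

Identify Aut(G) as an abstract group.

Every vertex has degree 6, so G is the complete graph K_7. Every bijection on the vertex set is an automorphism of K_7; hence Aut(K_7) ≅ S_7, order 5040.

the symmetric group on 7 letters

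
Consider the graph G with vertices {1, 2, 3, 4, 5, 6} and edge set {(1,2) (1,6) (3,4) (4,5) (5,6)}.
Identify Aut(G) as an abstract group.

Z_2

The degree sequence is [2, 1, 1, 2, 2, 2]; the two degree-1 vertices 2 and 3 are the ends of a path, so G = P_6. The only nontrivial automorphism of a path is the end-to-end reflection, so Aut(G) ≅ Z_2.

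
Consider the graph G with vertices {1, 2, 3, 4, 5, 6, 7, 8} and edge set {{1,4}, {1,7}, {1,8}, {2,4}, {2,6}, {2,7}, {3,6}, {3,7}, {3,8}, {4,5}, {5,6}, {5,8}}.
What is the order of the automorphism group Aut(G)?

48

G is 3-regular and bipartite on 2^3 = 8 vertices with girth 4; it is the hypercube graph Q_3. The symmetry group of the 3-cube is the hyperoctahedral group B_3 = Z_2 ≀ S_3, of order 2^3·3! = 48.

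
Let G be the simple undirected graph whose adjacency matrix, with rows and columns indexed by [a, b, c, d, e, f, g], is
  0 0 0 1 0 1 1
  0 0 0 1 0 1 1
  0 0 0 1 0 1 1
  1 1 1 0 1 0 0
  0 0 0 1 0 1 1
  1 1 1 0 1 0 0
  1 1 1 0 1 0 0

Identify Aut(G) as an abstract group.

S_4 × S_3

The vertices split by degree into {d, f, g} (degree 4) and {a, b, c, e} (degree 3); every edge runs between the two parts, so G is the complete bipartite graph K_{3,4}. Automorphisms preserve the bipartition setwise (since the parts differ in size) and act as S_4 × S_3 within it; |Aut| = 144.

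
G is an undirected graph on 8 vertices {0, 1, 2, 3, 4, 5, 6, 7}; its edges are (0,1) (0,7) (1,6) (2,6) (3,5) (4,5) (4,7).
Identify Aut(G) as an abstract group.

The degree sequence is [2, 2, 1, 1, 2, 2, 2, 2]; the two degree-1 vertices 2 and 3 are the ends of a path, so G = P_8. The only nontrivial automorphism of a path is the end-to-end reflection, so Aut(G) ≅ Z_2.

C_2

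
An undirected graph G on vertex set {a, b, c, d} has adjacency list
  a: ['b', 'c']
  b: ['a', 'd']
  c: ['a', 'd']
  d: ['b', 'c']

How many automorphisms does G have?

8

Every vertex has degree 2 and the graph is connected, so G is the 4-cycle C_4. C_4 has 4 rotations and 4 reflections, so Aut(C_4) ≅ D_4 of order 8.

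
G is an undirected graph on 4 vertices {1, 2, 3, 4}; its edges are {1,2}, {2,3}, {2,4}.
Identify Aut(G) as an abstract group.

Vertex 2 has degree 3 and every other vertex has degree 1, so G is the star K_{1,3} with centre 2. The 3 leaves are pairwise interchangeable while the centre is fixed, giving Aut(G) = S_3.

the symmetric group on 3 letters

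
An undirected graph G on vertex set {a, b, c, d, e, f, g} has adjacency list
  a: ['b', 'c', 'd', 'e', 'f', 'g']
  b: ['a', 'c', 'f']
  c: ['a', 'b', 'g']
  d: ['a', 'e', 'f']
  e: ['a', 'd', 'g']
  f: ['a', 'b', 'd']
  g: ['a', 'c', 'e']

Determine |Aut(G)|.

Vertex a is the unique vertex of degree 6; the remaining 6 vertices each have degree 3 and induce a cycle, so G is the wheel on 7 vertices with hub a. With the hub fixed, the remaining symmetry is that of the rim cycle C_6, giving the dihedral group D_6.

12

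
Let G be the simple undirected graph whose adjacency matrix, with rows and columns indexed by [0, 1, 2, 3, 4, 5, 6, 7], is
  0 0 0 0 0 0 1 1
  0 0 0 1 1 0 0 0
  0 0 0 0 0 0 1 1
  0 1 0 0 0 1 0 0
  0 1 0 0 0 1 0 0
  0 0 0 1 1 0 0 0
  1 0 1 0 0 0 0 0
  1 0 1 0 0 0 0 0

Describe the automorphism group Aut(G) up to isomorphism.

G has two connected components, {1, 3, 4, 5} and {0, 2, 6, 7}; each is 2-regular, so G = C_4 ⊔ C_4. With two isomorphic components, Aut(G) = Aut(C_4) ≀ S_2 = (D_4 × D_4) ⋊ Z_2: permute each cycle by D_4, then optionally swap the two cycles. Order 2·(2·4)² = 128.

(D_4 × D_4) ⋊ Z_2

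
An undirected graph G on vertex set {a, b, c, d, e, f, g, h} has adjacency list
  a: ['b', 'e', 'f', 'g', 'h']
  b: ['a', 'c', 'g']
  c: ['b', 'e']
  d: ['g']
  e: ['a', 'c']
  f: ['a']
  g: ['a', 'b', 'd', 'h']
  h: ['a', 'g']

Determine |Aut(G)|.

Degrees alone do not determine every vertex (e.g. c and e both have degree 2), but their neighbour-degree multisets differ: N(c) has degrees [2, 3] while N(e) has degrees [2, 5]. Repeating this refinement separates all vertices, so the only automorphism is the identity.

1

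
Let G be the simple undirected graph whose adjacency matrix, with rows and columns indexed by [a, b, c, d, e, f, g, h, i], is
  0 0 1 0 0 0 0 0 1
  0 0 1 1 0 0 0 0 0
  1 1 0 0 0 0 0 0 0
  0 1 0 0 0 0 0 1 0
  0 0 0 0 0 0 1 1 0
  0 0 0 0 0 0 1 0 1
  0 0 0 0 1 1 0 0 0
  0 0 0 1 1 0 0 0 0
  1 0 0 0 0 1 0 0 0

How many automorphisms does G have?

G is 2-regular and connected on 9 vertices, i.e. the cycle C_9. The automorphisms of the 9-cycle are exactly the symmetries of a regular 9-gon: the dihedral group D_9, |D_9| = 18.

18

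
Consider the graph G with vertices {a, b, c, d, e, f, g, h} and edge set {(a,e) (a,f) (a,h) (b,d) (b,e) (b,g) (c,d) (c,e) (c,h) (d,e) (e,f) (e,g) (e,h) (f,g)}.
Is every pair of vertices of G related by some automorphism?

No

Vertex e is the only vertex of degree 7, so every automorphism fixes it; G is not vertex-transitive.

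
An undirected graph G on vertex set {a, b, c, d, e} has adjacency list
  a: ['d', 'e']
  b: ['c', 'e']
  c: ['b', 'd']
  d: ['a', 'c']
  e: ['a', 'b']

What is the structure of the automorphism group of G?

G is 2-regular and connected on 5 vertices, i.e. the cycle C_5. The automorphisms of the 5-cycle are exactly the symmetries of a regular 5-gon: the dihedral group D_5, |D_5| = 10.

the dihedral group of order 10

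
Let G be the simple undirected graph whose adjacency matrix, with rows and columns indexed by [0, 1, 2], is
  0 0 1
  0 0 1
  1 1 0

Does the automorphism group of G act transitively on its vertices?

Vertex 2 is the only vertex of degree 2, so every automorphism fixes it; G is not vertex-transitive.

No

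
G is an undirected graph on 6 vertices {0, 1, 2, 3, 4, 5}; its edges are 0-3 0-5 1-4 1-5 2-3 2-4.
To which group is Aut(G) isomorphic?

the dihedral group of order 12

G is 2-regular and connected on 6 vertices, i.e. the cycle C_6. C_6 has 6 rotations and 6 reflections, so Aut(C_6) ≅ D_6 of order 12.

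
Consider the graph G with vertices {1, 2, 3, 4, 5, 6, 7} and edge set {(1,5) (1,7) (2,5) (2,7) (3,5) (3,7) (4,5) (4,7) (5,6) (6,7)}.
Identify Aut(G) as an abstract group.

S_2 × S_5

The vertices split by degree into {5, 7} (degree 5) and {1, 2, 3, 4, 6} (degree 2); every edge runs between the two parts, so G is the complete bipartite graph K_{2,5}. The parts have unequal sizes, so no automorphism swaps them; each part is permuted independently, giving S_2 × S_5 of order 2!·5! = 240.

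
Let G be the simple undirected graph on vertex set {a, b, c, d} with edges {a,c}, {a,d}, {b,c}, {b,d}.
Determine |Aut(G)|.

G is 2-regular and bipartite on 2^2 = 4 vertices with girth 4; it is the hypercube graph Q_2. Aut(Q_2) consists of the signed permutations of the 2 coordinate axes: 2! permutations times 2^2 sign flips, so |Aut| = 2^2·2! = 8.

8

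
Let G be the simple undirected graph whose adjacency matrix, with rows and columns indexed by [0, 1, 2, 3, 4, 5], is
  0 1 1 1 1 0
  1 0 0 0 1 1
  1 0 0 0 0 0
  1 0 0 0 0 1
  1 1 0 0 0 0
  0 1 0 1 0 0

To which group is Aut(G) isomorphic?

{e}

Degrees alone do not determine every vertex (e.g. 3 and 4 both have degree 2), but their neighbour-degree multisets differ: N(3) has degrees [2, 4] while N(4) has degrees [3, 4]. Repeating this refinement separates all vertices, so the only automorphism is the identity.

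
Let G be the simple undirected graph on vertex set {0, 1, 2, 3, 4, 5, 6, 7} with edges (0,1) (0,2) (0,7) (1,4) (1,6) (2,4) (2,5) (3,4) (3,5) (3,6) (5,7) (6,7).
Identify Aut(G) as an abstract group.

G is 3-regular and bipartite on 2^3 = 8 vertices with girth 4; it is the hypercube graph Q_3. Aut(Q_3) consists of the signed permutations of the 3 coordinate axes: 3! permutations times 2^3 sign flips, so |Aut| = 2^3·3! = 48.

the hyperoctahedral group B_3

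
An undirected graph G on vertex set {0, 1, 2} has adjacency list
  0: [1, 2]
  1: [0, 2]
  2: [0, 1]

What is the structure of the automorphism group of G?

All 3 vertices are pairwise adjacent: G = K_3. Any permutation of the 3 vertices preserves K_3, so Aut(K_3) = S_3 of order 3! = 6.

the symmetric group on 3 letters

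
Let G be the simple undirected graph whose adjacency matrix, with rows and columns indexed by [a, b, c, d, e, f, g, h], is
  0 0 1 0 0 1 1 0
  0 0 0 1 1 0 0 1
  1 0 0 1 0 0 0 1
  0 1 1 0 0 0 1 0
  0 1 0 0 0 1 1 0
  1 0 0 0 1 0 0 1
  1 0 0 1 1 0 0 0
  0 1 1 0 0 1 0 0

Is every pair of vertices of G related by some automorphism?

Yes

G is 3-regular and bipartite on 2^3 = 8 vertices with girth 4; it is the hypercube graph Q_3. The symmetry group of the 3-cube is the hyperoctahedral group B_3 = Z_2 ≀ S_3, of order 2^3·3! = 48. Under this action every vertex can be carried to every other, so G is vertex-transitive.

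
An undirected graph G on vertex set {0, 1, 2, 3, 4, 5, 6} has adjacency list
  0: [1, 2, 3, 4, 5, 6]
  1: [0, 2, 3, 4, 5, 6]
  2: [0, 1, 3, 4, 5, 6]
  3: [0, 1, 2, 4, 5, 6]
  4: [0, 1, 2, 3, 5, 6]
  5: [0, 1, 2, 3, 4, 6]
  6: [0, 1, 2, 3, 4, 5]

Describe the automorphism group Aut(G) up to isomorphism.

S_7

All 7 vertices are pairwise adjacent: G = K_7. Any permutation of the 7 vertices preserves K_7, so Aut(K_7) = S_7 of order 7! = 5040.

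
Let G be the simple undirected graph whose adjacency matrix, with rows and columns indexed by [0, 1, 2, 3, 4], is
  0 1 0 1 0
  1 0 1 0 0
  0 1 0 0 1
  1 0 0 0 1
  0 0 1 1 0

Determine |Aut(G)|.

Every vertex has degree 2 and the graph is connected, so G is the 5-cycle C_5. The automorphisms of the 5-cycle are exactly the symmetries of a regular 5-gon: the dihedral group D_5, |D_5| = 10.

10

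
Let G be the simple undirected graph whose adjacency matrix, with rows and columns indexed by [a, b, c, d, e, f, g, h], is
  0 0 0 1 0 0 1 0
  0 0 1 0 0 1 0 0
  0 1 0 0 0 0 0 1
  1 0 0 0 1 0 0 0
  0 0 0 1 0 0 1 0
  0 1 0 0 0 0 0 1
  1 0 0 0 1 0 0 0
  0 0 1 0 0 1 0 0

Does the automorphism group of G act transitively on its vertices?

Yes

G has two connected components, {b, c, f, h} and {a, d, e, g}; each is 2-regular, so G = C_4 ⊔ C_4. Aut of a disjoint union of two copies of C_4 is the wreath product D_4 ≀ Z_2, of order 2·8² = 128. Under this action every vertex can be carried to every other, so G is vertex-transitive.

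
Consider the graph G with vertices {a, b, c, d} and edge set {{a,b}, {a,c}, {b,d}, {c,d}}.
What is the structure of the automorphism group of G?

G is 2-regular and bipartite on 2^2 = 4 vertices with girth 4; it is the hypercube graph Q_2. The symmetry group of the 2-cube is the hyperoctahedral group B_2 = Z_2 ≀ S_2, of order 2^2·2! = 8.

the hyperoctahedral group B_2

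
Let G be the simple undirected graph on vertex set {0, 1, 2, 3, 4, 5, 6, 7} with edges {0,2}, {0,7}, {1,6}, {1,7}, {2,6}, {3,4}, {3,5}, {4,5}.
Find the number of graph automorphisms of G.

G has two connected components, {0, 1, 2, 6, 7} and {3, 4, 5}; each is 2-regular, so G = C_5 ⊔ C_3. The components are non-isomorphic (different sizes), so Aut(G) = Aut(C_5) × Aut(C_3) = D_5 × D_3 of order 10·6 = 60.

60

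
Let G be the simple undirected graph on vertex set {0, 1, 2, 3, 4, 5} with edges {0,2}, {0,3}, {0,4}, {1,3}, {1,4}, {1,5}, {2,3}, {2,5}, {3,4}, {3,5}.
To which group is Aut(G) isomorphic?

D_5

Vertex 3 is the unique vertex of degree 5; the remaining 5 vertices each have degree 3 and induce a cycle, so G is the wheel on 6 vertices with hub 3. With the hub fixed, the remaining symmetry is that of the rim cycle C_5, giving the dihedral group D_5.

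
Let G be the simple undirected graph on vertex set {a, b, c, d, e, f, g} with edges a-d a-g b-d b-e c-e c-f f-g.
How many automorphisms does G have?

14

G is 2-regular and connected on 7 vertices, i.e. the cycle C_7. C_7 has 7 rotations and 7 reflections, so Aut(C_7) ≅ D_7 of order 14.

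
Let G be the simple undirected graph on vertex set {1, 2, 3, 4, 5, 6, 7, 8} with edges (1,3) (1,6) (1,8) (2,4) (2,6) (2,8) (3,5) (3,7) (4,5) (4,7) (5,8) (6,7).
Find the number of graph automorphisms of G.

48

G is 3-regular and bipartite on 2^3 = 8 vertices with girth 4; it is the hypercube graph Q_3. Aut(Q_3) consists of the signed permutations of the 3 coordinate axes: 3! permutations times 2^3 sign flips, so |Aut| = 2^3·3! = 48.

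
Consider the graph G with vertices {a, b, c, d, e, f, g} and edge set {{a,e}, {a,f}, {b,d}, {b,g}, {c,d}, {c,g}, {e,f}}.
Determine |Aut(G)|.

48

G has two connected components, {b, c, d, g} and {a, e, f}; each is 2-regular, so G = C_4 ⊔ C_3. The components are non-isomorphic (different sizes), so Aut(G) = Aut(C_3) × Aut(C_4) = D_3 × D_4 of order 6·8 = 48.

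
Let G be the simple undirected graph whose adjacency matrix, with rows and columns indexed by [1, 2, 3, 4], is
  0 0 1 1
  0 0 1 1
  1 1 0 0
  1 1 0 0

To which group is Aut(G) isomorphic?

S_2 ≀ Z_2

G is 2-regular and bipartite with parts {3, 4} and {1, 2} (each part is independent and every cross-pair is an edge), so G = K_{2,2}. Aut(K_{2,2}) is the wreath product S_2 ≀ Z_2: permute within each part, then optionally swap the parts; |Aut| = 2·(2!)² = 8.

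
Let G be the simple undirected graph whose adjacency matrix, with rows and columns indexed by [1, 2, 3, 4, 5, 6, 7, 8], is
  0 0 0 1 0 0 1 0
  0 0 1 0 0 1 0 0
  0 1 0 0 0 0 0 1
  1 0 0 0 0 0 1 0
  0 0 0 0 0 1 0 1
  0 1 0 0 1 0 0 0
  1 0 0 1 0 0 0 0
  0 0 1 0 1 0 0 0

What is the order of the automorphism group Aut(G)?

G has two connected components, {2, 3, 5, 6, 8} and {1, 4, 7}; each is 2-regular, so G = C_5 ⊔ C_3. No automorphism exchanges components of different sizes, hence Aut(G) is the direct product D_3 × D_5, order 60.

60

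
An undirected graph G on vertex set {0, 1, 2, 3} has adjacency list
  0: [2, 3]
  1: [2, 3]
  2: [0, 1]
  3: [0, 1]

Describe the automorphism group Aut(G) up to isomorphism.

G is 2-regular and bipartite on 2^2 = 4 vertices with girth 4; it is the hypercube graph Q_2. The symmetry group of the 2-cube is the hyperoctahedral group B_2 = Z_2 ≀ S_2, of order 2^2·2! = 8.

the dihedral group of order 8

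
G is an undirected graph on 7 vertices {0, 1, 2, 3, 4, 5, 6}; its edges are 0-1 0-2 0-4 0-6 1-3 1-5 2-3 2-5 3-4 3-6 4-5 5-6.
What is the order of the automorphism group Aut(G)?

The vertices split by degree into {0, 3, 5} (degree 4) and {1, 2, 4, 6} (degree 3); every edge runs between the two parts, so G is the complete bipartite graph K_{3,4}. Automorphisms preserve the bipartition setwise (since the parts differ in size) and act as S_4 × S_3 within it; |Aut| = 144.

144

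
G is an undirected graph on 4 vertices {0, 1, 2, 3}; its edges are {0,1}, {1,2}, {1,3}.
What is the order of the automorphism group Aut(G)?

Vertex 1 has degree 3 and every other vertex has degree 1, so G is the star K_{1,3} with centre 1. The 3 leaves are pairwise interchangeable while the centre is fixed, giving Aut(G) = S_3.

6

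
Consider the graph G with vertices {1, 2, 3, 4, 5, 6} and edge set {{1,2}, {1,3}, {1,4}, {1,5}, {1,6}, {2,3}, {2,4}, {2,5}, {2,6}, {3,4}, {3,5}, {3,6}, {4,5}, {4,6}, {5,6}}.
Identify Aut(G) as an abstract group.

S_6

All 6 vertices are pairwise adjacent: G = K_6. Any permutation of the 6 vertices preserves K_6, so Aut(K_6) = S_6 of order 6! = 720.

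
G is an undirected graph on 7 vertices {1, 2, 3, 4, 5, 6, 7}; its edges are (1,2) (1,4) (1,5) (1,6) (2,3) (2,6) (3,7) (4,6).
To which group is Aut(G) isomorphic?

{e}

The degree sequence is [4, 3, 2, 2, 1, 3, 1]. Checking the degree-preserving permutations of the vertex set shows that none except the identity preserves every edge, so Aut(G) is trivial.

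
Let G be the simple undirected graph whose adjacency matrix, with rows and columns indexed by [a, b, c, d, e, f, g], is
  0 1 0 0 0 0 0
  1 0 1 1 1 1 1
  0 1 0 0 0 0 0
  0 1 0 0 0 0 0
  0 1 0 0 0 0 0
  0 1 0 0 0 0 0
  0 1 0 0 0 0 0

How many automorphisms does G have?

720

Vertex b has degree 6 and every other vertex has degree 1, so G is the star K_{1,6} with centre b. The 6 leaves are pairwise interchangeable while the centre is fixed, giving Aut(G) = S_6.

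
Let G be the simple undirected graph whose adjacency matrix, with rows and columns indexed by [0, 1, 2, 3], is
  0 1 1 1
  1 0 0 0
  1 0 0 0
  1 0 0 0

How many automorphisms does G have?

Vertex 0 has degree 3 and every other vertex has degree 1, so G is the star K_{1,3} with centre 0. The 3 leaves are pairwise interchangeable while the centre is fixed, giving Aut(G) = S_3.

6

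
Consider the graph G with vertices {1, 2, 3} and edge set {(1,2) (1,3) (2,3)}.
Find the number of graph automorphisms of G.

Every vertex has degree 2, so G is the complete graph K_3. Any permutation of the 3 vertices preserves K_3, so Aut(K_3) = S_3 of order 3! = 6.

6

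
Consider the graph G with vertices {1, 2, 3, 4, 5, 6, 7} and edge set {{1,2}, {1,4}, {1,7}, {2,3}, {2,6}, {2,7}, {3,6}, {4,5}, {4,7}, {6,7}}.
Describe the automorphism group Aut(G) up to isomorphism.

1

Degrees alone do not determine every vertex (e.g. 1 and 4 both have degree 3), but their neighbour-degree multisets differ: N(1) has degrees [3, 4, 4] while N(4) has degrees [1, 3, 4]. Repeating this refinement separates all vertices, so the only automorphism is the identity.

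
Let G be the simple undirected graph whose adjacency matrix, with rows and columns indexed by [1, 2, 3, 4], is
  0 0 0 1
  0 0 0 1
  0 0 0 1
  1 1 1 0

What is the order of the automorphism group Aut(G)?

Vertex 4 has degree 3 and every other vertex has degree 1, so G is the star K_{1,3} with centre 4. The 3 leaves are pairwise interchangeable while the centre is fixed, giving Aut(G) = S_3.

6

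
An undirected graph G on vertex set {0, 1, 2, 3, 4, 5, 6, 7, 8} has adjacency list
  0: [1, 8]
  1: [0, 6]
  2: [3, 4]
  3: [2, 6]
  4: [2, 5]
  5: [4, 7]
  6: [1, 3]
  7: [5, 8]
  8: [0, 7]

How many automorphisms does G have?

G is 2-regular and connected on 9 vertices, i.e. the cycle C_9. The automorphisms of the 9-cycle are exactly the symmetries of a regular 9-gon: the dihedral group D_9, |D_9| = 18.

18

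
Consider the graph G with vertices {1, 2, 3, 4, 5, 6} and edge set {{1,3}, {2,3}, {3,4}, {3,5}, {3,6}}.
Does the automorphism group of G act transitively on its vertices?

Vertex 3 is the only vertex of degree 5, so every automorphism fixes it; G is not vertex-transitive.

No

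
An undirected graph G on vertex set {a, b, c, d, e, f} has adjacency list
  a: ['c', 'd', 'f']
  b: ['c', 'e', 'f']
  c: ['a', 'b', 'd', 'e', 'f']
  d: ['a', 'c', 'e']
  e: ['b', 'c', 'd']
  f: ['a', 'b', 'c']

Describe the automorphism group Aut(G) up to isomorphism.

Vertex c is the unique vertex of degree 5; the remaining 5 vertices each have degree 3 and induce a cycle, so G is the wheel on 6 vertices with hub c. With the hub fixed, the remaining symmetry is that of the rim cycle C_5, giving the dihedral group D_5.

the dihedral group of order 10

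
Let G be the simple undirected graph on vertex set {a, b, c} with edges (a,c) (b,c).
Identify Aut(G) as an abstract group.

the cyclic group of order 2

The degree sequence is [1, 1, 2]; the two degree-1 vertices a and b are the ends of a path, so G = P_3. The only nontrivial automorphism of a path is the end-to-end reflection, so Aut(G) ≅ Z_2.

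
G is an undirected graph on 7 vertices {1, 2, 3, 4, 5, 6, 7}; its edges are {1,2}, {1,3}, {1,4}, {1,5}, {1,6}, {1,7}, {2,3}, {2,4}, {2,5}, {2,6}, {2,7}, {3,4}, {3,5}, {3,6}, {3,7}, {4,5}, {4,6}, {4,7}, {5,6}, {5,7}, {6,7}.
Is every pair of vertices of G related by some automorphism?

Yes

Every vertex has degree 6, so G is the complete graph K_7. Every bijection on the vertex set is an automorphism of K_7; hence Aut(K_7) ≅ S_7, order 5040. This group acts transitively on the 7 vertices.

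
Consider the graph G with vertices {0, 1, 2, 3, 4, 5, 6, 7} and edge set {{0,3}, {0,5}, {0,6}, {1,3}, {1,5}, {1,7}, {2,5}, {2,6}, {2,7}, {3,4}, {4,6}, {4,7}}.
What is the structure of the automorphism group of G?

Z_2^3 ⋊ S_3

G is 3-regular and bipartite on 2^3 = 8 vertices with girth 4; it is the hypercube graph Q_3. The symmetry group of the 3-cube is the hyperoctahedral group B_3 = Z_2 ≀ S_3, of order 2^3·3! = 48.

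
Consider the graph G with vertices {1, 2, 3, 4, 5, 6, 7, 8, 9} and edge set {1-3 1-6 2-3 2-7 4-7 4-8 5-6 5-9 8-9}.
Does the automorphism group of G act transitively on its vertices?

Every vertex has degree 2 and the graph is connected, so G is the 9-cycle C_9. The automorphisms of the 9-cycle are exactly the symmetries of a regular 9-gon: the dihedral group D_9, |D_9| = 18. This group acts transitively on the 9 vertices.

Yes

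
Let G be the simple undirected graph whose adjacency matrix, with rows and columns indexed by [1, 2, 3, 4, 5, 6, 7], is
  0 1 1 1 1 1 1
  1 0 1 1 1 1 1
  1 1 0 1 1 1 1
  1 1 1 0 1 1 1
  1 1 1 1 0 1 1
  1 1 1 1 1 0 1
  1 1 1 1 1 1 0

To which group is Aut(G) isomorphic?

All 7 vertices are pairwise adjacent: G = K_7. Any permutation of the 7 vertices preserves K_7, so Aut(K_7) = S_7 of order 7! = 5040.

the symmetric group on 7 letters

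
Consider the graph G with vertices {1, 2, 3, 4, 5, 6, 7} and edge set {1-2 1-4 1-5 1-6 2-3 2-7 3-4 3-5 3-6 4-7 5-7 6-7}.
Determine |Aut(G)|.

The vertices split by degree into {1, 3, 7} (degree 4) and {2, 4, 5, 6} (degree 3); every edge runs between the two parts, so G is the complete bipartite graph K_{3,4}. Automorphisms preserve the bipartition setwise (since the parts differ in size) and act as S_4 × S_3 within it; |Aut| = 144.

144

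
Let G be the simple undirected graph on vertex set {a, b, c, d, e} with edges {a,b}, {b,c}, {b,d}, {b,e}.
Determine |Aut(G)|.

24

Vertex b has degree 4 and every other vertex has degree 1, so G is the star K_{1,4} with centre b. Any automorphism fixes the centre and permutes the 4 leaves freely, so Aut(G) ≅ S_4 of order 4! = 24.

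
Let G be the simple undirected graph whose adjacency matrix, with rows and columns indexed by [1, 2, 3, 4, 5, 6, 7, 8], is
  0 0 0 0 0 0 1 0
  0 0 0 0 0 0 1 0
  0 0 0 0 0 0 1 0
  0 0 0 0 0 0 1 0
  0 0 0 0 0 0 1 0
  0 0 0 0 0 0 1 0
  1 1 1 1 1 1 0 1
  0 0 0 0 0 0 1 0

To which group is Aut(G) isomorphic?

S_7

Vertex 7 has degree 7 and every other vertex has degree 1, so G is the star K_{1,7} with centre 7. The 7 leaves are pairwise interchangeable while the centre is fixed, giving Aut(G) = S_7.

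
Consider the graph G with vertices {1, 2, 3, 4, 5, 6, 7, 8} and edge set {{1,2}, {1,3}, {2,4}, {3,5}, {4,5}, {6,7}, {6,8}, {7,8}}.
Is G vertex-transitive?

No

G has two connected components, {1, 2, 3, 4, 5} and {6, 7, 8}; each is 2-regular, so G = C_5 ⊔ C_3. The orbit of 1 under Aut(G) is {1, 2, 3, 4, 5}, which does not contain 6, so G is not vertex-transitive.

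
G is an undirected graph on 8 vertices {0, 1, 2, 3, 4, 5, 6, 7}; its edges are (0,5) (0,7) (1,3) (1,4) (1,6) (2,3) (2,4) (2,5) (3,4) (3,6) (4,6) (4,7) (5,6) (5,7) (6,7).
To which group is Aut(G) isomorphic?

Degrees alone do not determine every vertex (e.g. 1 and 2 both have degree 3), but their neighbour-degree multisets differ: N(1) has degrees [4, 5, 5] while N(2) has degrees [4, 4, 5]. Repeating this refinement separates all vertices, so the only automorphism is the identity.

1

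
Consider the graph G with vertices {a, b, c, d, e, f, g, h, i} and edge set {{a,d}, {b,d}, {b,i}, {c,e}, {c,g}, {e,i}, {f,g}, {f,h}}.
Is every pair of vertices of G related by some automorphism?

Automorphisms preserve degree, but G has vertices of degree 1 and vertices of degree 2; no automorphism maps one to the other, so G is not vertex-transitive.

No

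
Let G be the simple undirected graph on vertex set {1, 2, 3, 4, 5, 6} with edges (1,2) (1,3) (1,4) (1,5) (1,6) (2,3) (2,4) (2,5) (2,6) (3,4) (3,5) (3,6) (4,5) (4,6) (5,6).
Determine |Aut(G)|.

Every vertex has degree 5, so G is the complete graph K_6. Any permutation of the 6 vertices preserves K_6, so Aut(K_6) = S_6 of order 6! = 720.

720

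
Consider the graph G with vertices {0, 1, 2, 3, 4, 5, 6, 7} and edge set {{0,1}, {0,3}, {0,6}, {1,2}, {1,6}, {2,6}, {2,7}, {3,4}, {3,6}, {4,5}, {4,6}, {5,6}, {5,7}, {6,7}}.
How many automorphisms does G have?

Vertex 6 is the unique vertex of degree 7; the remaining 7 vertices each have degree 3 and induce a cycle, so G is the wheel on 8 vertices with hub 6. Every automorphism fixes the hub and acts on the rim 7-cycle, so Aut(G) ≅ Aut(C_7) = D_7 of order 14.

14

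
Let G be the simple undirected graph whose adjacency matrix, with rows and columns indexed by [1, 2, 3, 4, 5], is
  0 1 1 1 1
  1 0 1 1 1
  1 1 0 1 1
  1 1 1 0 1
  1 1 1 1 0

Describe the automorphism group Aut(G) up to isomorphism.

Every vertex has degree 4, so G is the complete graph K_5. Every bijection on the vertex set is an automorphism of K_5; hence Aut(K_5) ≅ S_5, order 120.

S_5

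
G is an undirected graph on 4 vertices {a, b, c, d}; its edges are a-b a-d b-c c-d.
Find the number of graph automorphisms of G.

8

G is 2-regular and bipartite on 2^2 = 4 vertices with girth 4; it is the hypercube graph Q_2. Aut(Q_2) consists of the signed permutations of the 2 coordinate axes: 2! permutations times 2^2 sign flips, so |Aut| = 2^2·2! = 8.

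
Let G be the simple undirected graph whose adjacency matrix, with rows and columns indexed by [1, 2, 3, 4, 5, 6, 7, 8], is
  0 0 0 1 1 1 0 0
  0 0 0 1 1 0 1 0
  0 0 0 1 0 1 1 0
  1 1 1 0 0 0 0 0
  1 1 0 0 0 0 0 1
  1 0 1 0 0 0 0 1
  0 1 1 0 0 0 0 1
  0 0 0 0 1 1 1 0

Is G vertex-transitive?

G is 3-regular and bipartite on 2^3 = 8 vertices with girth 4; it is the hypercube graph Q_3. The symmetry group of the 3-cube is the hyperoctahedral group B_3 = Z_2 ≀ S_3, of order 2^3·3! = 48. Under this action every vertex can be carried to every other, so G is vertex-transitive.

Yes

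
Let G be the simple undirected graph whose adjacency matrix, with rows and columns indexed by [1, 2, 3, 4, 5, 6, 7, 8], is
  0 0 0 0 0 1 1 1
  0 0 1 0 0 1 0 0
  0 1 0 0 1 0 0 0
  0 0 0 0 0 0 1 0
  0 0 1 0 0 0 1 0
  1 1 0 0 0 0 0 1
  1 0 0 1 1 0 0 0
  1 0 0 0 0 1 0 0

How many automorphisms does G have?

The degree sequence is [3, 2, 2, 1, 2, 3, 3, 2]. Checking the degree-preserving permutations of the vertex set shows that none except the identity preserves every edge, so Aut(G) is trivial.

1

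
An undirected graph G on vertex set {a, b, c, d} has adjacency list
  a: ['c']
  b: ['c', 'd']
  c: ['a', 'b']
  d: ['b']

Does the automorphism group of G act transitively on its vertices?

Automorphisms preserve degree, but G has vertices of degree 1 and vertices of degree 2; no automorphism maps one to the other, so G is not vertex-transitive.

No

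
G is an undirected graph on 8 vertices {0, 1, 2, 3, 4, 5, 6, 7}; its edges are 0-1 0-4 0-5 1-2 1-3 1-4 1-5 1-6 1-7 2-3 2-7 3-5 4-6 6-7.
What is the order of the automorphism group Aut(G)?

14

Vertex 1 is the unique vertex of degree 7; the remaining 7 vertices each have degree 3 and induce a cycle, so G is the wheel on 8 vertices with hub 1. With the hub fixed, the remaining symmetry is that of the rim cycle C_7, giving the dihedral group D_7.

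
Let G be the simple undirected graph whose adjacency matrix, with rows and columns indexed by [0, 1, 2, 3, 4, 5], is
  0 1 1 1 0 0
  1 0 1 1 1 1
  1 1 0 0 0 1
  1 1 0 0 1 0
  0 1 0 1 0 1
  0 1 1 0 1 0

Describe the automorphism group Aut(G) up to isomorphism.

the dihedral group of order 10

Vertex 1 is the unique vertex of degree 5; the remaining 5 vertices each have degree 3 and induce a cycle, so G is the wheel on 6 vertices with hub 1. Every automorphism fixes the hub and acts on the rim 5-cycle, so Aut(G) ≅ Aut(C_5) = D_5 of order 10.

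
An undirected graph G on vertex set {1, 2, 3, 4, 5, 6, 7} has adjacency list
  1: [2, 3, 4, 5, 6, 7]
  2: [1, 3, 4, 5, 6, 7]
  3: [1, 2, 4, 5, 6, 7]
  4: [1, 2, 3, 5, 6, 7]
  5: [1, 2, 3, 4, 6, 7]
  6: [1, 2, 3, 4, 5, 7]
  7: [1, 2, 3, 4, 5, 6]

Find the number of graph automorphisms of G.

Every vertex has degree 6, so G is the complete graph K_7. Every bijection on the vertex set is an automorphism of K_7; hence Aut(K_7) ≅ S_7, order 5040.

5040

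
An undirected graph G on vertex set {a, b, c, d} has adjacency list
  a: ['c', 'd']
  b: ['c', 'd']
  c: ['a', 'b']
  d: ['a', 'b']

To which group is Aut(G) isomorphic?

S_2 ≀ Z_2

G is 2-regular and bipartite with parts {c, d} and {a, b} (each part is independent and every cross-pair is an edge), so G = K_{2,2}. Aut(K_{2,2}) is the wreath product S_2 ≀ Z_2: permute within each part, then optionally swap the parts; |Aut| = 2·(2!)² = 8.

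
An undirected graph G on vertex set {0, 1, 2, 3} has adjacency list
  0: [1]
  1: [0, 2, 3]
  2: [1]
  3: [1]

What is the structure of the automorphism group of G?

Vertex 1 has degree 3 and every other vertex has degree 1, so G is the star K_{1,3} with centre 1. Any automorphism fixes the centre and permutes the 3 leaves freely, so Aut(G) ≅ S_3 of order 3! = 6.

S_3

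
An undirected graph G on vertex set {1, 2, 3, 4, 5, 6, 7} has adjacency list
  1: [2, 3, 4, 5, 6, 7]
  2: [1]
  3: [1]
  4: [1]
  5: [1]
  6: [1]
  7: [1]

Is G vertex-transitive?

Vertex 1 is the only vertex of degree 6, so every automorphism fixes it; G is not vertex-transitive.

No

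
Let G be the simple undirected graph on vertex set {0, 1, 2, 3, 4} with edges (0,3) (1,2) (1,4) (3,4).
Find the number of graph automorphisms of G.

The degree sequence is [1, 2, 1, 2, 2]; the two degree-1 vertices 0 and 2 are the ends of a path, so G = P_5. The only nontrivial automorphism of a path is the end-to-end reflection, so Aut(G) ≅ Z_2.

2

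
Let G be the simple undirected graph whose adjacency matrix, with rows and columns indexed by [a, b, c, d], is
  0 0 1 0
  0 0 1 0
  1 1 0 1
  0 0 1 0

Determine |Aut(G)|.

Vertex c has degree 3 and every other vertex has degree 1, so G is the star K_{1,3} with centre c. The 3 leaves are pairwise interchangeable while the centre is fixed, giving Aut(G) = S_3.

6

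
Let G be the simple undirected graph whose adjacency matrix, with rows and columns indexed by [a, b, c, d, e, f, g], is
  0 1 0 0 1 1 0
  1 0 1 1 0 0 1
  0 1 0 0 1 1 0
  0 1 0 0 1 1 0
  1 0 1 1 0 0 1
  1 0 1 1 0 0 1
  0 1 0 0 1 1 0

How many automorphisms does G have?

144

The vertices split by degree into {b, e, f} (degree 4) and {a, c, d, g} (degree 3); every edge runs between the two parts, so G is the complete bipartite graph K_{3,4}. Automorphisms preserve the bipartition setwise (since the parts differ in size) and act as S_3 × S_4 within it; |Aut| = 144.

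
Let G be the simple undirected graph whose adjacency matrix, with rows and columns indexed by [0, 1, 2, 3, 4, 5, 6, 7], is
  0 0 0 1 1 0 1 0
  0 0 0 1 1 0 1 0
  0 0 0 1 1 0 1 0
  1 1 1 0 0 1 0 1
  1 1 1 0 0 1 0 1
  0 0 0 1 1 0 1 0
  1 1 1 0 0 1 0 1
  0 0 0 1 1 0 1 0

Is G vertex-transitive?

No

Automorphisms preserve degree, but G has vertices of degree 3 and vertices of degree 5; no automorphism maps one to the other, so G is not vertex-transitive.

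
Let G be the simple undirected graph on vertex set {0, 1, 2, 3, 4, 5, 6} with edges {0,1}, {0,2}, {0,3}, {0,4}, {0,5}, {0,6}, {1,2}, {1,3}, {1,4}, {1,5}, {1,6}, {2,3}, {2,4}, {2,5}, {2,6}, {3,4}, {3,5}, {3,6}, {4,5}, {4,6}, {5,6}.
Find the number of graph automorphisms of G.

Every vertex has degree 6, so G is the complete graph K_7. Every bijection on the vertex set is an automorphism of K_7; hence Aut(K_7) ≅ S_7, order 5040.

5040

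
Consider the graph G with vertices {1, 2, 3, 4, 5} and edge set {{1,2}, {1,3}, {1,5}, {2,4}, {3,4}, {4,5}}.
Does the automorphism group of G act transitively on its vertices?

Automorphisms preserve degree, but G has vertices of degree 2 and vertices of degree 3; no automorphism maps one to the other, so G is not vertex-transitive.

No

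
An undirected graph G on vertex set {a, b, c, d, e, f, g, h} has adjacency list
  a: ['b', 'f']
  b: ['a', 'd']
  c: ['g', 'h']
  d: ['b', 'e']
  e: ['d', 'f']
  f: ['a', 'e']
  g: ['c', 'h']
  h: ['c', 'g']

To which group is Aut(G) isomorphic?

G has two connected components, {a, b, d, e, f} and {c, g, h}; each is 2-regular, so G = C_5 ⊔ C_3. No automorphism exchanges components of different sizes, hence Aut(G) is the direct product D_5 × D_3, order 60.

D_5 × D_3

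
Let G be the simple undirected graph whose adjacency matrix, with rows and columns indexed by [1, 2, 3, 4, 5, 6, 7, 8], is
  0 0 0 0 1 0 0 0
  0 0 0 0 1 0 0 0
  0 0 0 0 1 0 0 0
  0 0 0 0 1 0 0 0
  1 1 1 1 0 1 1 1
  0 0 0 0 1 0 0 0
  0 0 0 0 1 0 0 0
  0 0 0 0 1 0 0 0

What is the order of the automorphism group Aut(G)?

5040

Vertex 5 has degree 7 and every other vertex has degree 1, so G is the star K_{1,7} with centre 5. Any automorphism fixes the centre and permutes the 7 leaves freely, so Aut(G) ≅ S_7 of order 7! = 5040.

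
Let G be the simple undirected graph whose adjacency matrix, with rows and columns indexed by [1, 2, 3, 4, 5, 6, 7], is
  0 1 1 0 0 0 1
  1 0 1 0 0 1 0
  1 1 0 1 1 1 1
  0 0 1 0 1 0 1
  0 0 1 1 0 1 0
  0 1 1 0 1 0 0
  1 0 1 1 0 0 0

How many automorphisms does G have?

Vertex 3 is the unique vertex of degree 6; the remaining 6 vertices each have degree 3 and induce a cycle, so G is the wheel on 7 vertices with hub 3. With the hub fixed, the remaining symmetry is that of the rim cycle C_6, giving the dihedral group D_6.

12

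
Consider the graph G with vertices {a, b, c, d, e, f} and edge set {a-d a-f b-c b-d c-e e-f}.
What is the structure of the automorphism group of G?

G is 2-regular and connected on 6 vertices, i.e. the cycle C_6. C_6 has 6 rotations and 6 reflections, so Aut(C_6) ≅ D_6 of order 12.

D_6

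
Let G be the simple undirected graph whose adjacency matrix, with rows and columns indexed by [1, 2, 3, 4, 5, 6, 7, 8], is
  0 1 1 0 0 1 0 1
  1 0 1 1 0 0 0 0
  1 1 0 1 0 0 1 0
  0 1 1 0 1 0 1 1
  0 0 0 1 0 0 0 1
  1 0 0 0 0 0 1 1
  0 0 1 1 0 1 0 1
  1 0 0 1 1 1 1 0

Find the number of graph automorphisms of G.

1

The degree sequence is [4, 3, 4, 5, 2, 3, 4, 5]. Checking the degree-preserving permutations of the vertex set shows that none except the identity preserves every edge, so Aut(G) is trivial.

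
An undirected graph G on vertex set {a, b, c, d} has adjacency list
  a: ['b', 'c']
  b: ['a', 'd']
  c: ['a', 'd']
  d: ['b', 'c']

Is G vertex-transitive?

Every vertex has degree 2 and the graph is connected, so G is the 4-cycle C_4. The automorphisms of the 4-cycle are exactly the symmetries of a regular 4-gon: the dihedral group D_4, |D_4| = 8. This group acts transitively on the 4 vertices.

Yes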